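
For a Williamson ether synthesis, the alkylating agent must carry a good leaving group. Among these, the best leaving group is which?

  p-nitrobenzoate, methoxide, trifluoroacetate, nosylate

nosylate

The more stable X⁻ (or X) is on its own — i.e. the weaker a base it is — the better a leaving group it makes.
nosylate: pKₐ(p-O₂NC₆H₄SO₃H) ≈ -3.5
trifluoroacetate: pKₐ(CF₃COOH) ≈ 0.2
p-nitrobenzoate: pKₐ(p-nitrobenzoic acid) ≈ 3.4
methoxide: pKₐ(CH₃OH) ≈ 15.5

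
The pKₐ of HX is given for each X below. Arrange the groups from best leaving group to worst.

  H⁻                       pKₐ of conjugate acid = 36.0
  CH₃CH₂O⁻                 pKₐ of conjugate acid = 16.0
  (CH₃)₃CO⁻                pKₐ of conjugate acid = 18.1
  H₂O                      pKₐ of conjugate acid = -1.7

Lower conjugate-acid pKₐ ⇒ weaker base ⇒ better leaving group.
Sorting by the given values: H₂O (-1.7), CH₃CH₂O⁻ (16.0), (CH₃)₃CO⁻ (18.1), H⁻ (36.0).

H₂O > CH₃CH₂O⁻ > (CH₃)₃CO⁻ > H⁻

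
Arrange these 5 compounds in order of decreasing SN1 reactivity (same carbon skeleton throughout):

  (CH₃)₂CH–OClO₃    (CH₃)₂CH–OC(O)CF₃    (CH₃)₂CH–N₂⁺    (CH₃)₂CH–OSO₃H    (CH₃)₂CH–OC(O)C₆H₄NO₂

With the same alkyl group throughout, only the leaving group differentiates the rates.
The more stable X⁻ (or X) is on its own — i.e. the weaker a base it is — the better a leaving group it makes.
(CH₃)₂CH–N₂⁺ loses N₂: no meaningful conjugate acid; N₂ departs as an exceptionally stable neutral molecule
(CH₃)₂CH–OClO₃ loses ClO₄⁻: pKₐ(HClO₄) ≈ -10
(CH₃)₂CH–OSO₃H loses HSO₄⁻: pKₐ(H₂SO₄) ≈ -3
(CH₃)₂CH–OC(O)CF₃ loses CF₃COO⁻: pKₐ(CF₃COOH) ≈ 0.2
(CH₃)₂CH–OC(O)C₆H₄NO₂ loses p-O₂N–C₆H₄–COO⁻: pKₐ(p-nitrobenzoic acid) ≈ 3.4

(CH₃)₂CH–N₂⁺ > (CH₃)₂CH–OClO₃ > (CH₃)₂CH–OSO₃H > (CH₃)₂CH–OC(O)CF₃ > (CH₃)₂CH–OC(O)C₆H₄NO₂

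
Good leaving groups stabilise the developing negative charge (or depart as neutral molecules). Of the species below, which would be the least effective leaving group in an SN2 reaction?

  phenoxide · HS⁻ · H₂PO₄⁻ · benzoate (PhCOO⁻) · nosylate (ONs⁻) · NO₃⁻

phenoxide

Leaving-group ability tracks the stability of the departed species; conjugate-acid pKₐ is the usual yardstick (lower pKₐ → better LG).
nosylate (ONs⁻): pKₐ(p-O₂NC₆H₄SO₃H) ≈ -3.5
NO₃⁻: pKₐ(HNO₃) ≈ -1.3
H₂PO₄⁻: pKₐ(H₃PO₄) ≈ 2.1
benzoate (PhCOO⁻): pKₐ(C₆H₅COOH) ≈ 4.2
HS⁻: pKₐ(H₂S) ≈ 7
phenoxide: pKₐ(C₆H₅OH (phenol)) ≈ 10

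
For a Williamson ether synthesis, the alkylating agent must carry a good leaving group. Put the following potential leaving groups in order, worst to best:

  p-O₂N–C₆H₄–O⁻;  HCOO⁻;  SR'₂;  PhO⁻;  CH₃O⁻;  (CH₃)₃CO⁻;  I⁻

A good leaving group is a weak base: the lower the pKₐ of its conjugate acid, the more readily it departs.
I⁻: pKₐ(HI) ≈ -10
SR'₂: pKₐ(R'₂SH⁺) ≈ -7 — neutral; leaves from a sulfonium salt (R–SR'₂⁺)
HCOO⁻: pKₐ(HCOOH) ≈ 3.8 — resonance-stabilised carboxylate
p-O₂N–C₆H₄–O⁻: pKₐ(p-nitrophenol) ≈ 7.2 — nitro group delocalises the charge; the classic chromogenic LG
PhO⁻: pKₐ(C₆H₅OH (phenol)) ≈ 10
CH₃O⁻: pKₐ(CH₃OH) ≈ 15.5 — strong base; alkoxides do not leave unassisted
(CH₃)₃CO⁻: pKₐ(t-BuOH) ≈ 18 — bulky, strongly basic alkoxide
The question asks for worst first, so the sequence is read in increasing leaving-group ability.

(CH₃)₃CO⁻ < CH₃O⁻ < PhO⁻ < p-O₂N–C₆H₄–O⁻ < HCOO⁻ < SR'₂ < I⁻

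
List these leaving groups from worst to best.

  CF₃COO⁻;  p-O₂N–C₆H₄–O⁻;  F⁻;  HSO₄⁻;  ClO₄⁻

p-O₂N–C₆H₄–O⁻ < F⁻ < CF₃COO⁻ < HSO₄⁻ < ClO₄⁻

ClO₄⁻: pKₐ(HClO₄) ≈ -10 — extremely weak base; rarely used for safety reasons
HSO₄⁻: pKₐ(H₂SO₄) ≈ -3 — conjugate base of a strong mineral acid
CF₃COO⁻: pKₐ(CF₃COOH) ≈ 0.2 — strongly electron-withdrawing CF₃ stabilises the carboxylate
F⁻: pKₐ(HF) ≈ 3.2 — small and strongly basic; the poor halide leaving group
p-O₂N–C₆H₄–O⁻: pKₐ(p-nitrophenol) ≈ 7.2 — nitro group delocalises the charge; the classic chromogenic LG
Listed from poorest to best leaving group as asked.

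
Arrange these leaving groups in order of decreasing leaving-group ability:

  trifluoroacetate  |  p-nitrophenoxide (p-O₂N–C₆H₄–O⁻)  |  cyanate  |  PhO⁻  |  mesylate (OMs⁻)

mesylate (OMs⁻) > trifluoroacetate > cyanate > p-nitrophenoxide (p-O₂N–C₆H₄–O⁻) > PhO⁻

Leaving-group ability tracks the stability of the departed species; conjugate-acid pKₐ is the usual yardstick (lower pKₐ → better LG).
mesylate (OMs⁻): pKₐ(CH₃SO₃H (MsOH)) ≈ -1.9
trifluoroacetate: pKₐ(CF₃COOH) ≈ 0.2
cyanate: pKₐ(HOCN) ≈ 3.5
p-nitrophenoxide (p-O₂N–C₆H₄–O⁻): pKₐ(p-nitrophenol) ≈ 7.2
PhO⁻: pKₐ(C₆H₅OH (phenol)) ≈ 10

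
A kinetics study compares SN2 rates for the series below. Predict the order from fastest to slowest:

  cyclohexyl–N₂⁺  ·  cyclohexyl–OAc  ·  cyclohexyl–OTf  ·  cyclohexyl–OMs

Same R in every case — rank the leaving groups.
Leaving-group ability tracks the stability of the departed species; conjugate-acid pKₐ is the usual yardstick (lower pKₐ → better LG).
cyclohexyl–N₂⁺ loses N₂: no meaningful conjugate acid; N₂ departs as an exceptionally stable neutral molecule
cyclohexyl–OTf loses OTf⁻: pKₐ(CF₃SO₃H (triflic acid)) ≈ -14
cyclohexyl–OMs loses OMs⁻: pKₐ(CH₃SO₃H (MsOH)) ≈ -1.9
cyclohexyl–OAc loses AcO⁻: pKₐ(CH₃COOH) ≈ 4.8

cyclohexyl–N₂⁺ > cyclohexyl–OTf > cyclohexyl–OMs > cyclohexyl–OAc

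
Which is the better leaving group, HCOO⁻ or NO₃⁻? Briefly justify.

NO₃⁻ is the better leaving group.
pKₐ(HNO₃) ≈ -1.3 versus pKₐ(HCOOH) ≈ 3.8: NO₃⁻ is the much weaker base.
Resonance-delocalised over three oxygens.

NO₃⁻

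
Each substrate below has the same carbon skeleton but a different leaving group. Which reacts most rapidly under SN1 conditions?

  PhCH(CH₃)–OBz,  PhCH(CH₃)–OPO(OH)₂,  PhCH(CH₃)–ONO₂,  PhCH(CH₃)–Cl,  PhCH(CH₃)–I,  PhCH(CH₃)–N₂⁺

PhCH(CH₃)–N₂⁺

Identical carbon frameworks mean the comparison reduces to leaving-group quality.
The more stable X⁻ (or X) is on its own — i.e. the weaker a base it is — the better a leaving group it makes.
PhCH(CH₃)–N₂⁺ loses N₂: no meaningful conjugate acid; N₂ departs as an exceptionally stable neutral molecule
PhCH(CH₃)–I loses I⁻: pKₐ(HI) ≈ -10
PhCH(CH₃)–Cl loses Cl⁻: pKₐ(HCl) ≈ -7
PhCH(CH₃)–ONO₂ loses NO₃⁻: pKₐ(HNO₃) ≈ -1.3
PhCH(CH₃)–OPO(OH)₂ loses H₂PO₄⁻: pKₐ(H₃PO₄) ≈ 2.1
PhCH(CH₃)–OBz loses PhCOO⁻: pKₐ(C₆H₅COOH) ≈ 4.2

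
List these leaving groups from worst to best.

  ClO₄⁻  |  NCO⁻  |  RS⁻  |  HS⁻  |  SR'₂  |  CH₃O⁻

CH₃O⁻ < RS⁻ < HS⁻ < NCO⁻ < SR'₂ < ClO₄⁻

ClO₄⁻: pKₐ(HClO₄) ≈ -10
SR'₂: pKₐ(R'₂SH⁺) ≈ -7
NCO⁻: pKₐ(HOCN) ≈ 3.5
HS⁻: pKₐ(H₂S) ≈ 7
RS⁻: pKₐ(RSH (a thiol)) ≈ 10.5
CH₃O⁻: pKₐ(CH₃OH) ≈ 15.5
Reversing gives the worst-to-best order requested.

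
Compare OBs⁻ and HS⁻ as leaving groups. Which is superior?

OBs⁻

OBs⁻ is the better leaving group.
pKₐ(p-BrC₆H₄SO₃H) ≈ -2.8 versus pKₐ(H₂S) ≈ 7: OBs⁻ is the much weaker base.
Arenesulfonate with a p-bromo substituent.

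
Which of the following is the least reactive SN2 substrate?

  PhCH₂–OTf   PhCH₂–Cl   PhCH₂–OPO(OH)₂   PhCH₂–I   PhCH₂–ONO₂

PhCH₂–OPO(OH)₂

The skeletons are identical, so relative rate is governed entirely by leaving-group ability.
A good leaving group is a weak base: the lower the pKₐ of its conjugate acid, the more readily it departs.
PhCH₂–OTf loses OTf⁻: pKₐ(CF₃SO₃H (triflic acid)) ≈ -14
PhCH₂–I loses I⁻: pKₐ(HI) ≈ -10
PhCH₂–Cl loses Cl⁻: pKₐ(HCl) ≈ -7
PhCH₂–ONO₂ loses NO₃⁻: pKₐ(HNO₃) ≈ -1.3
PhCH₂–OPO(OH)₂ loses H₂PO₄⁻: pKₐ(H₃PO₄) ≈ 2.1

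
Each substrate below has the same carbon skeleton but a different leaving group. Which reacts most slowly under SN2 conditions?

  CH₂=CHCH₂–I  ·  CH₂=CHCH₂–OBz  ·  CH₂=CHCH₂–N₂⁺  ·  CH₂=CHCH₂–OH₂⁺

With the same alkyl group throughout, only the leaving group differentiates the rates.
A good leaving group is a weak base: the lower the pKₐ of its conjugate acid, the more readily it departs.
CH₂=CHCH₂–N₂⁺ loses N₂: no meaningful conjugate acid; N₂ departs as an exceptionally stable neutral molecule
CH₂=CHCH₂–I loses I⁻: pKₐ(HI) ≈ -10
CH₂=CHCH₂–OH₂⁺ loses H₂O: pKₐ(H₃O⁺) ≈ -1.7
CH₂=CHCH₂–OBz loses PhCOO⁻: pKₐ(C₆H₅COOH) ≈ 4.2

CH₂=CHCH₂–OBz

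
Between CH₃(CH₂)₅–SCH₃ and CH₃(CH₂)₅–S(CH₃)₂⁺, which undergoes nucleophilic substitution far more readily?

CH₃(CH₂)₅–S(CH₃)₂⁺

From CH₃(CH₂)₅–SCH₃ the departing group would be RS⁻ (pKₐ(RSH (a thiol)) ≈ 10.5). Moderately basic; rarely leaves without activation.
From CH₃(CH₂)₅–S(CH₃)₂⁺ the leaving group is SR'₂ (pKₐ(R'₂SH⁺) ≈ -7). Neutral; leaves from a sulfonium salt (R–SR'₂⁺).
(In practice CH₃(CH₂)₅–S(CH₃)₂⁺ is made from CH₃(CH₂)₅–SCH₃ by S-methylation with CH₃I, allowing neutral dimethyl sulfide, rather than methanethiolate, to depart.)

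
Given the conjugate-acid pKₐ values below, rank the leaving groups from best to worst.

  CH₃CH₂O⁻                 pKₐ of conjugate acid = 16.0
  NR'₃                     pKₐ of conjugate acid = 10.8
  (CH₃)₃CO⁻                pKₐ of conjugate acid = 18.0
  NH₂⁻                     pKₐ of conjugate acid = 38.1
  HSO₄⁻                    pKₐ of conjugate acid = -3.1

Lower conjugate-acid pKₐ ⇒ weaker base ⇒ better leaving group.
Sorting by the given values: HSO₄⁻ (-3.1), NR'₃ (10.8), CH₃CH₂O⁻ (16.0), (CH₃)₃CO⁻ (18.0), NH₂⁻ (38.1).

HSO₄⁻ > NR'₃ > CH₃CH₂O⁻ > (CH₃)₃CO⁻ > NH₂⁻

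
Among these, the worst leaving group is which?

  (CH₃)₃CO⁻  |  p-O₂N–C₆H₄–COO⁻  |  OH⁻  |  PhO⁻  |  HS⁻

The more stable X⁻ (or X) is on its own — i.e. the weaker a base it is — the better a leaving group it makes.
p-O₂N–C₆H₄–COO⁻: pKₐ(p-nitrobenzoic acid) ≈ 3.4
HS⁻: pKₐ(H₂S) ≈ 7
PhO⁻: pKₐ(C₆H₅OH (phenol)) ≈ 10
OH⁻: pKₐ(H₂O) ≈ 15.7
(CH₃)₃CO⁻: pKₐ(t-BuOH) ≈ 18

(CH₃)₃CO⁻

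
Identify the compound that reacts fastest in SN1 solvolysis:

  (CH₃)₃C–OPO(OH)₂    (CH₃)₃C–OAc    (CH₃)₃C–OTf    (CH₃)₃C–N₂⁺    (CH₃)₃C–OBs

(CH₃)₃C–N₂⁺

The skeletons are identical, so relative rate is governed entirely by leaving-group ability.
Rank by basicity of the departing species: weakest base leaves most easily.
(CH₃)₃C–N₂⁺ loses N₂: no meaningful conjugate acid; N₂ departs as an exceptionally stable neutral molecule
(CH₃)₃C–OTf loses OTf⁻: pKₐ(CF₃SO₃H (triflic acid)) ≈ -14
(CH₃)₃C–OBs loses OBs⁻: pKₐ(p-BrC₆H₄SO₃H) ≈ -2.8
(CH₃)₃C–OPO(OH)₂ loses H₂PO₄⁻: pKₐ(H₃PO₄) ≈ 2.1
(CH₃)₃C–OAc loses AcO⁻: pKₐ(CH₃COOH) ≈ 4.8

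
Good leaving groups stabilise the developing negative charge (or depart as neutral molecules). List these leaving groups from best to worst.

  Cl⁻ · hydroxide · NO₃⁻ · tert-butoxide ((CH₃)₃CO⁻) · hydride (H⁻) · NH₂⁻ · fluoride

Cl⁻ > NO₃⁻ > fluoride > hydroxide > tert-butoxide ((CH₃)₃CO⁻) > hydride (H⁻) > NH₂⁻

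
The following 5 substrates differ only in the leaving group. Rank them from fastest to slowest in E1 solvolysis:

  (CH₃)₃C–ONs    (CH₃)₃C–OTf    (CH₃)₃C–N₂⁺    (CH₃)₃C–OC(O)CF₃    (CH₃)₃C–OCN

The skeletons are identical, so relative rate is governed entirely by leaving-group ability.
Leaving-group ability tracks the stability of the departed species; conjugate-acid pKₐ is the usual yardstick (lower pKₐ → better LG).
(CH₃)₃C–N₂⁺ loses N₂: no meaningful conjugate acid; N₂ departs as an exceptionally stable neutral molecule
(CH₃)₃C–OTf loses OTf⁻: pKₐ(CF₃SO₃H (triflic acid)) ≈ -14
(CH₃)₃C–ONs loses ONs⁻: pKₐ(p-O₂NC₆H₄SO₃H) ≈ -3.5
(CH₃)₃C–OC(O)CF₃ loses CF₃COO⁻: pKₐ(CF₃COOH) ≈ 0.2
(CH₃)₃C–OCN loses NCO⁻: pKₐ(HOCN) ≈ 3.5

(CH₃)₃C–N₂⁺ > (CH₃)₃C–OTf > (CH₃)₃C–ONs > (CH₃)₃C–OC(O)CF₃ > (CH₃)₃C–OCN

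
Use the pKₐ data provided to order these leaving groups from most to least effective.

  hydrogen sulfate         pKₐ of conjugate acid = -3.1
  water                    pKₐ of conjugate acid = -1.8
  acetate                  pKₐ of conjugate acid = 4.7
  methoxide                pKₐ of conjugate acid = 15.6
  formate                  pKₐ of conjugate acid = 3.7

hydrogen sulfate > water > formate > acetate > methoxide

Lower conjugate-acid pKₐ ⇒ weaker base ⇒ better leaving group.
Sorting by the given values: hydrogen sulfate (-3.1), water (-1.8), formate (3.7), acetate (4.7), methoxide (15.6).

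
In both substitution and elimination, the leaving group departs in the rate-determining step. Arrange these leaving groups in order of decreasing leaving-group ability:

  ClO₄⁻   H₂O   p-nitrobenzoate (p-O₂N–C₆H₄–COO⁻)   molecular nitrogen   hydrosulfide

molecular nitrogen > ClO₄⁻ > H₂O > p-nitrobenzoate (p-O₂N–C₆H₄–COO⁻) > hydrosulfide

A good leaving group is a weak base: the lower the pKₐ of its conjugate acid, the more readily it departs.
molecular nitrogen: no meaningful conjugate acid; N₂ departs as an exceptionally stable neutral molecule
ClO₄⁻: pKₐ(HClO₄) ≈ -10 — extremely weak base; rarely used for safety reasons
H₂O: pKₐ(H₃O⁺) ≈ -1.7 — neutral; leaves from a protonated alcohol (R–OH₂⁺)
p-nitrobenzoate (p-O₂N–C₆H₄–COO⁻): pKₐ(p-nitrobenzoic acid) ≈ 3.4
hydrosulfide: pKₐ(H₂S) ≈ 7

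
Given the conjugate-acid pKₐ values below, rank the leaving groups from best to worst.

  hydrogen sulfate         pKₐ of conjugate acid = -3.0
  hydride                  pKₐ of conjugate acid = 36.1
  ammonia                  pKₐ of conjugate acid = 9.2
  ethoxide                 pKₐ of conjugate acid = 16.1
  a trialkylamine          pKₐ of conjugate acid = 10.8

hydrogen sulfate > ammonia > a trialkylamine > ethoxide > hydride

Lower conjugate-acid pKₐ ⇒ weaker base ⇒ better leaving group.
Sorting by the given values: hydrogen sulfate (-3.0), ammonia (9.2), a trialkylamine (10.8), ethoxide (16.1), hydride (36.1).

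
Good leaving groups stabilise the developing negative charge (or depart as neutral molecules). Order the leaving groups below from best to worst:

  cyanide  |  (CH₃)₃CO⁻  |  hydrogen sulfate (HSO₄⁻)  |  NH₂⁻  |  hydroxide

hydrogen sulfate (HSO₄⁻) > cyanide > hydroxide > (CH₃)₃CO⁻ > NH₂⁻

hydrogen sulfate (HSO₄⁻): pKₐ(H₂SO₄) ≈ -3
cyanide: pKₐ(HCN) ≈ 9.2
hydroxide: pKₐ(H₂O) ≈ 15.7
(CH₃)₃CO⁻: pKₐ(t-BuOH) ≈ 18
NH₂⁻: pKₐ(NH₃) ≈ 38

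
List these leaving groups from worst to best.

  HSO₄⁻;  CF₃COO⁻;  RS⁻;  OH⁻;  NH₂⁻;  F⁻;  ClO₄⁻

NH₂⁻ < OH⁻ < RS⁻ < F⁻ < CF₃COO⁻ < HSO₄⁻ < ClO₄⁻

Leaving-group ability tracks the stability of the departed species; conjugate-acid pKₐ is the usual yardstick (lower pKₐ → better LG).
ClO₄⁻: pKₐ(HClO₄) ≈ -10
HSO₄⁻: pKₐ(H₂SO₄) ≈ -3 — conjugate base of a strong mineral acid
CF₃COO⁻: pKₐ(CF₃COOH) ≈ 0.2 — strongly electron-withdrawing CF₃ stabilises the carboxylate
F⁻: pKₐ(HF) ≈ 3.2 — small and strongly basic; the poor halide leaving group
RS⁻: pKₐ(RSH (a thiol)) ≈ 10.5 — moderately basic; rarely leaves without activation
OH⁻: pKₐ(H₂O) ≈ 15.7
NH₂⁻: pKₐ(NH₃) ≈ 38
The question asks for worst first, so the sequence is read in increasing leaving-group ability.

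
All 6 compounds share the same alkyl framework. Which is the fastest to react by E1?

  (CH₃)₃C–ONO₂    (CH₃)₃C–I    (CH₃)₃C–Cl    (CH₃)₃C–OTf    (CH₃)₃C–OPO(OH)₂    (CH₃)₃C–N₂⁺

Same R in every case — rank the leaving groups.
Rank by basicity of the departing species: weakest base leaves most easily.
(CH₃)₃C–N₂⁺ loses N₂: no meaningful conjugate acid; N₂ departs as an exceptionally stable neutral molecule
(CH₃)₃C–OTf loses OTf⁻: pKₐ(CF₃SO₃H (triflic acid)) ≈ -14
(CH₃)₃C–I loses I⁻: pKₐ(HI) ≈ -10
(CH₃)₃C–Cl loses Cl⁻: pKₐ(HCl) ≈ -7
(CH₃)₃C–ONO₂ loses NO₃⁻: pKₐ(HNO₃) ≈ -1.3
(CH₃)₃C–OPO(OH)₂ loses H₂PO₄⁻: pKₐ(H₃PO₄) ≈ 2.1

(CH₃)₃C–N₂⁺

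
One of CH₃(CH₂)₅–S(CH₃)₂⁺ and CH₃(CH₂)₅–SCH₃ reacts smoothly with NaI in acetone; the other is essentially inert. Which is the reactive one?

From CH₃(CH₂)₅–SCH₃ the departing group would be RS⁻ (pKₐ(RSH (a thiol)) ≈ 10.5). Moderately basic; rarely leaves without activation.
From CH₃(CH₂)₅–S(CH₃)₂⁺ the leaving group is SR'₂ (pKₐ(R'₂SH⁺) ≈ -7). Neutral; leaves from a sulfonium salt (R–SR'₂⁺).
(In practice CH₃(CH₂)₅–S(CH₃)₂⁺ is made from CH₃(CH₂)₅–SCH₃ by S-methylation with CH₃I, allowing neutral dimethyl sulfide, rather than methanethiolate, to depart.)

CH₃(CH₂)₅–S(CH₃)₂⁺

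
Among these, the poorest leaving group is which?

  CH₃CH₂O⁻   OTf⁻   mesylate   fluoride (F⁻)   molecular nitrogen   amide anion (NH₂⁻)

amide anion (NH₂⁻)

Rank by basicity of the departing species: weakest base leaves most easily.
molecular nitrogen: no meaningful conjugate acid; N₂ departs as an exceptionally stable neutral molecule
OTf⁻: pKₐ(CF₃SO₃H (triflic acid)) ≈ -14
mesylate: pKₐ(CH₃SO₃H (MsOH)) ≈ -1.9
fluoride (F⁻): pKₐ(HF) ≈ 3.2
CH₃CH₂O⁻: pKₐ(CH₃CH₂OH) ≈ 16
amide anion (NH₂⁻): pKₐ(NH₃) ≈ 38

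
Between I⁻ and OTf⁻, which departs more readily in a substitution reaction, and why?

OTf⁻

OTf⁻ is the better leaving group.
pKₐ(CF₃SO₃H (triflic acid)) ≈ -14 versus pKₐ(HI) ≈ -10: OTf⁻ is the much weaker base.
Charge spread over three oxygens and a CF₃ group; the premier leaving group in synthesis.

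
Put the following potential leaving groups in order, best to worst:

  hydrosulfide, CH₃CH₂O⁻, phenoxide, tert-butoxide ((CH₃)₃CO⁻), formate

formate > hydrosulfide > phenoxide > CH₃CH₂O⁻ > tert-butoxide ((CH₃)₃CO⁻)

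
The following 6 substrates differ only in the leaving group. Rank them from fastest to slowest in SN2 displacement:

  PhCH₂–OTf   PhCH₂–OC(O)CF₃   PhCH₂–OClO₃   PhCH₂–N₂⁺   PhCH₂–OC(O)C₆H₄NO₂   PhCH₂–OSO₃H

PhCH₂–N₂⁺ > PhCH₂–OTf > PhCH₂–OClO₃ > PhCH₂–OSO₃H > PhCH₂–OC(O)CF₃ > PhCH₂–OC(O)C₆H₄NO₂

The skeletons are identical, so relative rate is governed entirely by leaving-group ability.
The more stable X⁻ (or X) is on its own — i.e. the weaker a base it is — the better a leaving group it makes.
PhCH₂–N₂⁺ loses N₂: no meaningful conjugate acid; N₂ departs as an exceptionally stable neutral molecule
PhCH₂–OTf loses OTf⁻: pKₐ(CF₃SO₃H (triflic acid)) ≈ -14
PhCH₂–OClO₃ loses ClO₄⁻: pKₐ(HClO₄) ≈ -10
PhCH₂–OSO₃H loses HSO₄⁻: pKₐ(H₂SO₄) ≈ -3
PhCH₂–OC(O)CF₃ loses CF₃COO⁻: pKₐ(CF₃COOH) ≈ 0.2
PhCH₂–OC(O)C₆H₄NO₂ loses p-O₂N–C₆H₄–COO⁻: pKₐ(p-nitrobenzoic acid) ≈ 3.4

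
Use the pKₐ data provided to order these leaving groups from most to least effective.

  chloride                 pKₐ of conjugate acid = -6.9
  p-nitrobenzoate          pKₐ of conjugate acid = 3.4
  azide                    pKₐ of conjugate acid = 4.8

chloride > p-nitrobenzoate > azide

Lower conjugate-acid pKₐ ⇒ weaker base ⇒ better leaving group.
Sorting by the given values: chloride (-6.9), p-nitrobenzoate (3.4), azide (4.8).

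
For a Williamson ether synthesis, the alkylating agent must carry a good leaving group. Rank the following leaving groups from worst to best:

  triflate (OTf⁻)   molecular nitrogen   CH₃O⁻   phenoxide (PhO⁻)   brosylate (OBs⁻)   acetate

CH₃O⁻ < phenoxide (PhO⁻) < acetate < brosylate (OBs⁻) < triflate (OTf⁻) < molecular nitrogen

Leaving-group ability tracks the stability of the departed species; conjugate-acid pKₐ is the usual yardstick (lower pKₐ → better LG).
molecular nitrogen: no meaningful conjugate acid; N₂ departs as an exceptionally stable neutral molecule
triflate (OTf⁻): pKₐ(CF₃SO₃H (triflic acid)) ≈ -14
brosylate (OBs⁻): pKₐ(p-BrC₆H₄SO₃H) ≈ -2.8 — arenesulfonate with a p-bromo substituent
acetate: pKₐ(CH₃COOH) ≈ 4.8
phenoxide (PhO⁻): pKₐ(C₆H₅OH (phenol)) ≈ 10 — resonance into the ring helps, but still a poor LG
CH₃O⁻: pKₐ(CH₃OH) ≈ 15.5 — strong base; alkoxides do not leave unassisted
The question asks for worst first, so the sequence is read in increasing leaving-group ability.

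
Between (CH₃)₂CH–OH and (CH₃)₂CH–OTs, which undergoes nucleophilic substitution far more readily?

(CH₃)₂CH–OTs

From (CH₃)₂CH–OH the departing group would be OH⁻ (pKₐ(H₂O) ≈ 15.7). Strong base; essentially never leaves without prior activation.
From (CH₃)₂CH–OTs the leaving group is OTs⁻ (pKₐ(p-CH₃C₆H₄SO₃H (TsOH)) ≈ -2.8). Resonance-delocalised arenesulfonate.
(In practice (CH₃)₂CH–OTs is made from (CH₃)₂CH–OH by treatment with TsCl / pyridine, converting the hydroxyl into a tosylate.)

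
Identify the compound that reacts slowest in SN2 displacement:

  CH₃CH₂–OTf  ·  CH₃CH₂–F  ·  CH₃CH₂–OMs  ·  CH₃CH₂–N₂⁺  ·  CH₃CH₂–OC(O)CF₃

CH₃CH₂–F

With the same alkyl group throughout, only the leaving group differentiates the rates.
A good leaving group is a weak base: the lower the pKₐ of its conjugate acid, the more readily it departs.
CH₃CH₂–N₂⁺ loses N₂: no meaningful conjugate acid; N₂ departs as an exceptionally stable neutral molecule
CH₃CH₂–OTf loses OTf⁻: pKₐ(CF₃SO₃H (triflic acid)) ≈ -14
CH₃CH₂–OMs loses OMs⁻: pKₐ(CH₃SO₃H (MsOH)) ≈ -1.9
CH₃CH₂–OC(O)CF₃ loses CF₃COO⁻: pKₐ(CF₃COOH) ≈ 0.2
CH₃CH₂–F loses F⁻: pKₐ(HF) ≈ 3.2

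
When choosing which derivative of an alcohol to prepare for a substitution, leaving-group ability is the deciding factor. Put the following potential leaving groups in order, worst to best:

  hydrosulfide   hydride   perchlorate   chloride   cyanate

hydride < hydrosulfide < cyanate < chloride < perchlorate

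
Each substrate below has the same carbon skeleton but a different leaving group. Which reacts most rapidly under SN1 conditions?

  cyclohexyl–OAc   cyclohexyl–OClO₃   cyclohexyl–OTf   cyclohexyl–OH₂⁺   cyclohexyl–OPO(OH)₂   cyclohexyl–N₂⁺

cyclohexyl–N₂⁺

With the same alkyl group throughout, only the leaving group differentiates the rates.
Rank by basicity of the departing species: weakest base leaves most easily.
cyclohexyl–N₂⁺ loses N₂: no meaningful conjugate acid; N₂ departs as an exceptionally stable neutral molecule
cyclohexyl–OTf loses OTf⁻: pKₐ(CF₃SO₃H (triflic acid)) ≈ -14
cyclohexyl–OClO₃ loses ClO₄⁻: pKₐ(HClO₄) ≈ -10
cyclohexyl–OH₂⁺ loses H₂O: pKₐ(H₃O⁺) ≈ -1.7
cyclohexyl–OPO(OH)₂ loses H₂PO₄⁻: pKₐ(H₃PO₄) ≈ 2.1
cyclohexyl–OAc loses AcO⁻: pKₐ(CH₃COOH) ≈ 4.8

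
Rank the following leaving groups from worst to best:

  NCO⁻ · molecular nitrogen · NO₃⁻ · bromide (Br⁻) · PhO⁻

PhO⁻ < NCO⁻ < NO₃⁻ < bromide (Br⁻) < molecular nitrogen

Rank by basicity of the departing species: weakest base leaves most easily.
molecular nitrogen: no meaningful conjugate acid; N₂ departs as an exceptionally stable neutral molecule
bromide (Br⁻): pKₐ(HBr) ≈ -9
NO₃⁻: pKₐ(HNO₃) ≈ -1.3
NCO⁻: pKₐ(HOCN) ≈ 3.5
PhO⁻: pKₐ(C₆H₅OH (phenol)) ≈ 10 — resonance into the ring helps, but still a poor LG
Reversing gives the worst-to-best order requested.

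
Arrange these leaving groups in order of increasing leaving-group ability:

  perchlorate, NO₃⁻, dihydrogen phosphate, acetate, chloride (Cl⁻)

acetate < dihydrogen phosphate < NO₃⁻ < chloride (Cl⁻) < perchlorate

perchlorate: pKₐ(HClO₄) ≈ -10 — extremely weak base; rarely used for safety reasons
chloride (Cl⁻): pKₐ(HCl) ≈ -7 — moderately weak base
NO₃⁻: pKₐ(HNO₃) ≈ -1.3
dihydrogen phosphate: pKₐ(H₃PO₄) ≈ 2.1 — moderate base; biological leaving group after further activation
acetate: pKₐ(CH₃COOH) ≈ 4.8
The question asks for worst first, so the sequence is read in increasing leaving-group ability.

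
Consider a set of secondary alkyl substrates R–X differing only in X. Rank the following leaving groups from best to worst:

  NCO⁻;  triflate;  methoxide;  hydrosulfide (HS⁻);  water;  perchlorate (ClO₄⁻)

triflate: pKₐ(CF₃SO₃H (triflic acid)) ≈ -14 — charge spread over three oxygens and a CF₃ group; the premier leaving group in synthesis
perchlorate (ClO₄⁻): pKₐ(HClO₄) ≈ -10 — extremely weak base; rarely used for safety reasons
water: pKₐ(H₃O⁺) ≈ -1.7
NCO⁻: pKₐ(HOCN) ≈ 3.5 — resonance between N and O
hydrosulfide (HS⁻): pKₐ(H₂S) ≈ 7
methoxide: pKₐ(CH₃OH) ≈ 15.5 — strong base; alkoxides do not leave unassisted

triflate > perchlorate (ClO₄⁻) > water > NCO⁻ > hydrosulfide (HS⁻) > methoxide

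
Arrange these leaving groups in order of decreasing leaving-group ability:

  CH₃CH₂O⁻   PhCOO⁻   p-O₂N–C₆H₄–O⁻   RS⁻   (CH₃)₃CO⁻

PhCOO⁻ > p-O₂N–C₆H₄–O⁻ > RS⁻ > CH₃CH₂O⁻ > (CH₃)₃CO⁻

The more stable X⁻ (or X) is on its own — i.e. the weaker a base it is — the better a leaving group it makes.
PhCOO⁻: pKₐ(C₆H₅COOH) ≈ 4.2
p-O₂N–C₆H₄–O⁻: pKₐ(p-nitrophenol) ≈ 7.2
RS⁻: pKₐ(RSH (a thiol)) ≈ 10.5
CH₃CH₂O⁻: pKₐ(CH₃CH₂OH) ≈ 16
(CH₃)₃CO⁻: pKₐ(t-BuOH) ≈ 18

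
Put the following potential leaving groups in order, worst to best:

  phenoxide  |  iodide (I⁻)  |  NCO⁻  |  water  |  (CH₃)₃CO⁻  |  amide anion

iodide (I⁻): pKₐ(HI) ≈ -10
water: pKₐ(H₃O⁺) ≈ -1.7
NCO⁻: pKₐ(HOCN) ≈ 3.5
phenoxide: pKₐ(C₆H₅OH (phenol)) ≈ 10
(CH₃)₃CO⁻: pKₐ(t-BuOH) ≈ 18
amide anion: pKₐ(NH₃) ≈ 38
Reversing gives the worst-to-best order requested.

amide anion < (CH₃)₃CO⁻ < phenoxide < NCO⁻ < water < iodide (I⁻)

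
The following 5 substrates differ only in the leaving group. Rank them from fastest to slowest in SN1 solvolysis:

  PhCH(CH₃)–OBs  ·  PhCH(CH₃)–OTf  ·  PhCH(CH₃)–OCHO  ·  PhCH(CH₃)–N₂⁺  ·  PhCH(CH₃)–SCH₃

With the same alkyl group throughout, only the leaving group differentiates the rates.
Leaving-group ability tracks the stability of the departed species; conjugate-acid pKₐ is the usual yardstick (lower pKₐ → better LG).
PhCH(CH₃)–N₂⁺ loses N₂: no meaningful conjugate acid; N₂ departs as an exceptionally stable neutral molecule
PhCH(CH₃)–OTf loses OTf⁻: pKₐ(CF₃SO₃H (triflic acid)) ≈ -14
PhCH(CH₃)–OBs loses OBs⁻: pKₐ(p-BrC₆H₄SO₃H) ≈ -2.8
PhCH(CH₃)–OCHO loses HCOO⁻: pKₐ(HCOOH) ≈ 3.8
PhCH(CH₃)–SCH₃ loses RS⁻: pKₐ(RSH (a thiol)) ≈ 10.5

PhCH(CH₃)–N₂⁺ > PhCH(CH₃)–OTf > PhCH(CH₃)–OBs > PhCH(CH₃)–OCHO > PhCH(CH₃)–SCH₃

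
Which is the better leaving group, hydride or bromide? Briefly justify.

bromide

bromide is the better leaving group.
pKₐ(HBr) ≈ -9 versus pKₐ(H₂) ≈ 36: bromide is the much weaker base.
Weak base; good leaving group.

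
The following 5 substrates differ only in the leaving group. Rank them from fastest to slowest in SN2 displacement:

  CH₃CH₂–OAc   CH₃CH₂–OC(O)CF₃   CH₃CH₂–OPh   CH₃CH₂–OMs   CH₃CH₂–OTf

CH₃CH₂–OTf > CH₃CH₂–OMs > CH₃CH₂–OC(O)CF₃ > CH₃CH₂–OAc > CH₃CH₂–OPh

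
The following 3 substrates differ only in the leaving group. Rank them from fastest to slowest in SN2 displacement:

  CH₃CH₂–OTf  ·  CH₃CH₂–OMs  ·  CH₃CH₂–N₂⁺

The skeletons are identical, so relative rate is governed entirely by leaving-group ability.
Leaving-group ability tracks the stability of the departed species; conjugate-acid pKₐ is the usual yardstick (lower pKₐ → better LG).
CH₃CH₂–N₂⁺ loses N₂: no meaningful conjugate acid; N₂ departs as an exceptionally stable neutral molecule
CH₃CH₂–OTf loses OTf⁻: pKₐ(CF₃SO₃H (triflic acid)) ≈ -14
CH₃CH₂–OMs loses OMs⁻: pKₐ(CH₃SO₃H (MsOH)) ≈ -1.9

CH₃CH₂–N₂⁺ > CH₃CH₂–OTf > CH₃CH₂–OMs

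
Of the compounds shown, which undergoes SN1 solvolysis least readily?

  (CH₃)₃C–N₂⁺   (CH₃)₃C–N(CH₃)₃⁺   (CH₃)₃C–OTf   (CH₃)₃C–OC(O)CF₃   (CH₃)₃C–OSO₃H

Same R in every case — rank the leaving groups.
A good leaving group is a weak base: the lower the pKₐ of its conjugate acid, the more readily it departs.
(CH₃)₃C–N₂⁺ loses N₂: no meaningful conjugate acid; N₂ departs as an exceptionally stable neutral molecule
(CH₃)₃C–OTf loses OTf⁻: pKₐ(CF₃SO₃H (triflic acid)) ≈ -14
(CH₃)₃C–OSO₃H loses HSO₄⁻: pKₐ(H₂SO₄) ≈ -3
(CH₃)₃C–OC(O)CF₃ loses CF₃COO⁻: pKₐ(CF₃COOH) ≈ 0.2
(CH₃)₃C–N(CH₃)₃⁺ loses NR'₃: pKₐ(R'₃NH⁺) ≈ 10.7

(CH₃)₃C–N(CH₃)₃⁺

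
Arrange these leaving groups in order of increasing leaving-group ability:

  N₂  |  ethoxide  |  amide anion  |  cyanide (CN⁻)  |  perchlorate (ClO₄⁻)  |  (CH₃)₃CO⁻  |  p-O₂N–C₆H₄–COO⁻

Leaving-group ability tracks the stability of the departed species; conjugate-acid pKₐ is the usual yardstick (lower pKₐ → better LG).
N₂: no meaningful conjugate acid; N₂ departs as an exceptionally stable neutral molecule
perchlorate (ClO₄⁻): pKₐ(HClO₄) ≈ -10 — extremely weak base; rarely used for safety reasons
p-O₂N–C₆H₄–COO⁻: pKₐ(p-nitrobenzoic acid) ≈ 3.4 — electron-withdrawing nitro group stabilises the carboxylate
cyanide (CN⁻): pKₐ(HCN) ≈ 9.2 — sp carbon stabilises the charge somewhat, but still a poor LG
ethoxide: pKₐ(CH₃CH₂OH) ≈ 16
(CH₃)₃CO⁻: pKₐ(t-BuOH) ≈ 18 — bulky, strongly basic alkoxide
amide anion: pKₐ(NH₃) ≈ 38 — extremely strong base; never a leaving group
The question asks for worst first, so the sequence is read in increasing leaving-group ability.

amide anion < (CH₃)₃CO⁻ < ethoxide < cyanide (CN⁻) < p-O₂N–C₆H₄–COO⁻ < perchlorate (ClO₄⁻) < N₂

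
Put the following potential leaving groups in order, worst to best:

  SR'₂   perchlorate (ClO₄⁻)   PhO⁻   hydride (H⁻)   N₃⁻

perchlorate (ClO₄⁻): pKₐ(HClO₄) ≈ -10 — extremely weak base; rarely used for safety reasons
SR'₂: pKₐ(R'₂SH⁺) ≈ -7
N₃⁻: pKₐ(HN₃) ≈ 4.7
PhO⁻: pKₐ(C₆H₅OH (phenol)) ≈ 10
hydride (H⁻): pKₐ(H₂) ≈ 36
Listed from poorest to best leaving group as asked.

hydride (H⁻) < PhO⁻ < N₃⁻ < SR'₂ < perchlorate (ClO₄⁻)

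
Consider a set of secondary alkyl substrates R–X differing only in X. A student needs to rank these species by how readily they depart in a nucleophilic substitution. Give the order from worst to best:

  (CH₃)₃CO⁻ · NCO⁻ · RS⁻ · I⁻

I⁻: pKₐ(HI) ≈ -10
NCO⁻: pKₐ(HOCN) ≈ 3.5
RS⁻: pKₐ(RSH (a thiol)) ≈ 10.5
(CH₃)₃CO⁻: pKₐ(t-BuOH) ≈ 18
The question asks for worst first, so the sequence is read in increasing leaving-group ability.

(CH₃)₃CO⁻ < RS⁻ < NCO⁻ < I⁻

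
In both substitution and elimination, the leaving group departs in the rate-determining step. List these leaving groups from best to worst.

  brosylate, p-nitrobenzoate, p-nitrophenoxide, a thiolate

The more stable X⁻ (or X) is on its own — i.e. the weaker a base it is — the better a leaving group it makes.
brosylate: pKₐ(p-BrC₆H₄SO₃H) ≈ -2.8
p-nitrobenzoate: pKₐ(p-nitrobenzoic acid) ≈ 3.4
p-nitrophenoxide: pKₐ(p-nitrophenol) ≈ 7.2
a thiolate: pKₐ(RSH (a thiol)) ≈ 10.5

brosylate > p-nitrobenzoate > p-nitrophenoxide > a thiolate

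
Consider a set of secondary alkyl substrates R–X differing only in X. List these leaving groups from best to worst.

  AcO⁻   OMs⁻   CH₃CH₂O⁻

OMs⁻ > AcO⁻ > CH₃CH₂O⁻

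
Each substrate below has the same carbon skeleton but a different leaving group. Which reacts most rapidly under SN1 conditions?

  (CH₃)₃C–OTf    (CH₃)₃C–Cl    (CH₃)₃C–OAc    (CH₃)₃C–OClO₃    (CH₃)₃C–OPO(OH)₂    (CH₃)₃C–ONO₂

(CH₃)₃C–OTf

Identical carbon frameworks mean the comparison reduces to leaving-group quality.
A good leaving group is a weak base: the lower the pKₐ of its conjugate acid, the more readily it departs.
(CH₃)₃C–OTf loses OTf⁻: pKₐ(CF₃SO₃H (triflic acid)) ≈ -14
(CH₃)₃C–OClO₃ loses ClO₄⁻: pKₐ(HClO₄) ≈ -10
(CH₃)₃C–Cl loses Cl⁻: pKₐ(HCl) ≈ -7
(CH₃)₃C–ONO₂ loses NO₃⁻: pKₐ(HNO₃) ≈ -1.3
(CH₃)₃C–OPO(OH)₂ loses H₂PO₄⁻: pKₐ(H₃PO₄) ≈ 2.1
(CH₃)₃C–OAc loses AcO⁻: pKₐ(CH₃COOH) ≈ 4.8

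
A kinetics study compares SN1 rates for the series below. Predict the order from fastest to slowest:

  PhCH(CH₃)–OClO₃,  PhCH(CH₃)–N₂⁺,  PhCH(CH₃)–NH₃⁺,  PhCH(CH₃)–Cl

Same R in every case — rank the leaving groups.
The more stable X⁻ (or X) is on its own — i.e. the weaker a base it is — the better a leaving group it makes.
PhCH(CH₃)–N₂⁺ loses N₂: no meaningful conjugate acid; N₂ departs as an exceptionally stable neutral molecule
PhCH(CH₃)–OClO₃ loses ClO₄⁻: pKₐ(HClO₄) ≈ -10
PhCH(CH₃)–Cl loses Cl⁻: pKₐ(HCl) ≈ -7
PhCH(CH₃)–NH₃⁺ loses NH₃: pKₐ(NH₄⁺) ≈ 9.2

PhCH(CH₃)–N₂⁺ > PhCH(CH₃)–OClO₃ > PhCH(CH₃)–Cl > PhCH(CH₃)–NH₃⁺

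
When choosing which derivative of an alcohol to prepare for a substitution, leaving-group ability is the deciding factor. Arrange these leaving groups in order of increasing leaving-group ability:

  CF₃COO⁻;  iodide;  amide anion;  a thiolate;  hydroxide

amide anion < hydroxide < a thiolate < CF₃COO⁻ < iodide

Leaving-group ability tracks the stability of the departed species; conjugate-acid pKₐ is the usual yardstick (lower pKₐ → better LG).
iodide: pKₐ(HI) ≈ -10
CF₃COO⁻: pKₐ(CF₃COOH) ≈ 0.2 — strongly electron-withdrawing CF₃ stabilises the carboxylate
a thiolate: pKₐ(RSH (a thiol)) ≈ 10.5 — moderately basic; rarely leaves without activation
hydroxide: pKₐ(H₂O) ≈ 15.7 — strong base; essentially never leaves without prior activation
amide anion: pKₐ(NH₃) ≈ 38 — extremely strong base; never a leaving group
Reversing gives the worst-to-best order requested.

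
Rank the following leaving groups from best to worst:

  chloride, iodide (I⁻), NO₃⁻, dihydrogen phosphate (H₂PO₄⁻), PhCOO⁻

iodide (I⁻) > chloride > NO₃⁻ > dihydrogen phosphate (H₂PO₄⁻) > PhCOO⁻

iodide (I⁻): pKₐ(HI) ≈ -10
chloride: pKₐ(HCl) ≈ -7
NO₃⁻: pKₐ(HNO₃) ≈ -1.3
dihydrogen phosphate (H₂PO₄⁻): pKₐ(H₃PO₄) ≈ 2.1
PhCOO⁻: pKₐ(C₆H₅COOH) ≈ 4.2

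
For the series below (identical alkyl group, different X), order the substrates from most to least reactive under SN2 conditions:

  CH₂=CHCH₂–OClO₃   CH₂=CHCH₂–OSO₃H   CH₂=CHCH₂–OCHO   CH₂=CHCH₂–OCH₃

CH₂=CHCH₂–OClO₃ > CH₂=CHCH₂–OSO₃H > CH₂=CHCH₂–OCHO > CH₂=CHCH₂–OCH₃

With the same alkyl group throughout, only the leaving group differentiates the rates.
A good leaving group is a weak base: the lower the pKₐ of its conjugate acid, the more readily it departs.
CH₂=CHCH₂–OClO₃ loses ClO₄⁻: pKₐ(HClO₄) ≈ -10
CH₂=CHCH₂–OSO₃H loses HSO₄⁻: pKₐ(H₂SO₄) ≈ -3
CH₂=CHCH₂–OCHO loses HCOO⁻: pKₐ(HCOOH) ≈ 3.8
CH₂=CHCH₂–OCH₃ loses CH₃O⁻: pKₐ(CH₃OH) ≈ 15.5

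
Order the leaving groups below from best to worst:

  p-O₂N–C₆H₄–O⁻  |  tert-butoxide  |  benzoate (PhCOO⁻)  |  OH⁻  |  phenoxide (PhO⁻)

A good leaving group is a weak base: the lower the pKₐ of its conjugate acid, the more readily it departs.
benzoate (PhCOO⁻): pKₐ(C₆H₅COOH) ≈ 4.2 — aryl carboxylate
p-O₂N–C₆H₄–O⁻: pKₐ(p-nitrophenol) ≈ 7.2 — nitro group delocalises the charge; the classic chromogenic LG
phenoxide (PhO⁻): pKₐ(C₆H₅OH (phenol)) ≈ 10
OH⁻: pKₐ(H₂O) ≈ 15.7
tert-butoxide: pKₐ(t-BuOH) ≈ 18

benzoate (PhCOO⁻) > p-O₂N–C₆H₄–O⁻ > phenoxide (PhO⁻) > OH⁻ > tert-butoxide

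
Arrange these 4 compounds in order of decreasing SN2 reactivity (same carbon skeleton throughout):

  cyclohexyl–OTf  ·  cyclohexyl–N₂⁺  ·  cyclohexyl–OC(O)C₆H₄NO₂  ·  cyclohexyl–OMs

cyclohexyl–N₂⁺ > cyclohexyl–OTf > cyclohexyl–OMs > cyclohexyl–OC(O)C₆H₄NO₂

With the same alkyl group throughout, only the leaving group differentiates the rates.
A good leaving group is a weak base: the lower the pKₐ of its conjugate acid, the more readily it departs.
cyclohexyl–N₂⁺ loses N₂: no meaningful conjugate acid; N₂ departs as an exceptionally stable neutral molecule
cyclohexyl–OTf loses OTf⁻: pKₐ(CF₃SO₃H (triflic acid)) ≈ -14
cyclohexyl–OMs loses OMs⁻: pKₐ(CH₃SO₃H (MsOH)) ≈ -1.9
cyclohexyl–OC(O)C₆H₄NO₂ loses p-O₂N–C₆H₄–COO⁻: pKₐ(p-nitrobenzoic acid) ≈ 3.4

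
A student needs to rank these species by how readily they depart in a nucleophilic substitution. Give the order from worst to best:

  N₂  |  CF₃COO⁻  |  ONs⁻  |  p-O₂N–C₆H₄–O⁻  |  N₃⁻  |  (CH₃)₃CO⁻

The more stable X⁻ (or X) is on its own — i.e. the weaker a base it is — the better a leaving group it makes.
N₂: no meaningful conjugate acid; N₂ departs as an exceptionally stable neutral molecule
ONs⁻: pKₐ(p-O₂NC₆H₄SO₃H) ≈ -3.5
CF₃COO⁻: pKₐ(CF₃COOH) ≈ 0.2 — strongly electron-withdrawing CF₃ stabilises the carboxylate
N₃⁻: pKₐ(HN₃) ≈ 4.7 — linear, resonance-stabilised
p-O₂N–C₆H₄–O⁻: pKₐ(p-nitrophenol) ≈ 7.2
(CH₃)₃CO⁻: pKₐ(t-BuOH) ≈ 18
The question asks for worst first, so the sequence is read in increasing leaving-group ability.

(CH₃)₃CO⁻ < p-O₂N–C₆H₄–O⁻ < N₃⁻ < CF₃COO⁻ < ONs⁻ < N₂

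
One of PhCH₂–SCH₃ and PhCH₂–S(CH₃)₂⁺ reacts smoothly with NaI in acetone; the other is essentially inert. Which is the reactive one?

PhCH₂–S(CH₃)₂⁺

From PhCH₂–SCH₃ the departing group would be RS⁻ (pKₐ(RSH (a thiol)) ≈ 10.5). Moderately basic; rarely leaves without activation.
From PhCH₂–S(CH₃)₂⁺ the leaving group is SR'₂ (pKₐ(R'₂SH⁺) ≈ -7). Neutral; leaves from a sulfonium salt (R–SR'₂⁺).
(In practice PhCH₂–S(CH₃)₂⁺ is made from PhCH₂–SCH₃ by S-methylation with CH₃I, allowing neutral dimethyl sulfide, rather than methanethiolate, to depart.)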